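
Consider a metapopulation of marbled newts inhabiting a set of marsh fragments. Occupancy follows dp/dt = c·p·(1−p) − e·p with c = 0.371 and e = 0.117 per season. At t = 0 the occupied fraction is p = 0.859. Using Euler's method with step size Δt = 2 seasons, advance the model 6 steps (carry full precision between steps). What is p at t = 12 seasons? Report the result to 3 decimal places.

Update rule: p ← p + [c·p·(1−p) − e·p]·Δt with Δt = 2.
p: 0.85900 → 0.74786  (Δp = -0.11114)
p: 0.74786 → 0.71278  (Δp = -0.03509)
p: 0.71278 → 0.69789  (Δp = -0.01488)
p: 0.69789 → 0.69103  (Δp = -0.00687)
p: 0.69103 → 0.68775  (Δp = -0.00328)
p: 0.68775 → 0.68616  (Δp = -0.00159)

0.686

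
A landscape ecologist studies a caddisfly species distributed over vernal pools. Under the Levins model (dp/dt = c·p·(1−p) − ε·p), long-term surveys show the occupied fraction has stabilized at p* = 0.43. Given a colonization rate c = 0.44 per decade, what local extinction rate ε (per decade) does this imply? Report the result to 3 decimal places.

0.251

At equilibrium c(1−p*) = ε.
ε = 0.44 × (1 − 0.43) = 0.44 × 0.5700 = 0.2508.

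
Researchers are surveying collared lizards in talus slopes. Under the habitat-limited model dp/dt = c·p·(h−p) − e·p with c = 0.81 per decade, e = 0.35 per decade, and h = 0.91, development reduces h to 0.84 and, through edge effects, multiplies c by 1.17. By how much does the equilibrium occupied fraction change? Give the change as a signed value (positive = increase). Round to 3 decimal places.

Before: p* = h − e/c = 0.91 − 0.35/0.81 = 0.91 − 0.4321 = 0.4779.
After: c = 0.9477, e = 0.35, h = 0.84; p* = 0.84 − 0.35/0.9477 = 0.4707.
Δp* = 0.4707 − 0.4779 = -0.0072.

-0.007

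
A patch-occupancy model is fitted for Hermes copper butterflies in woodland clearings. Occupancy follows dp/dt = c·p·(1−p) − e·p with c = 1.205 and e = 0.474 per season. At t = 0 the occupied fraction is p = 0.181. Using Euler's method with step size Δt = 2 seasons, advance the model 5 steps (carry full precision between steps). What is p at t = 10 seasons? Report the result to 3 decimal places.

Update rule: p ← p + [c·p·(1−p) − e·p]·Δt with Δt = 2.
step 1: Δp = +0.18567, p = 0.36667
step 2: Δp = +0.21206, p = 0.57872
step 3: Δp = +0.03893, p = 0.61766
step 4: Δp = -0.01640, p = 0.60126
step 5: Δp = +0.00780, p = 0.60906

0.609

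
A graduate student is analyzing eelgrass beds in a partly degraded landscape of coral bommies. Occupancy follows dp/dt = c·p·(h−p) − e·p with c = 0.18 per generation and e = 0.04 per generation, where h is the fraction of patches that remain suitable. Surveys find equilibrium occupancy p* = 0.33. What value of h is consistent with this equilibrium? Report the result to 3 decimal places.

0.552

At equilibrium c(h−p*) = e, so h = p* + e/c.
h = 0.33 + 0.04/0.18 = 0.33 + 0.2222 = 0.5522.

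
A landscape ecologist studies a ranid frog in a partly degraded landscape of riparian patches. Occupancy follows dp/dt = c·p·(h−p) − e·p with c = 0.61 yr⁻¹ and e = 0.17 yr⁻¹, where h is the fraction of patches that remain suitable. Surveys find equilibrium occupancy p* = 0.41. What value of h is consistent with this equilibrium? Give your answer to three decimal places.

0.689

At equilibrium c(h−p*) = e, so h = p* + e/c.
h = 0.41 + 0.17/0.61 = 0.41 + 0.2787 = 0.6887.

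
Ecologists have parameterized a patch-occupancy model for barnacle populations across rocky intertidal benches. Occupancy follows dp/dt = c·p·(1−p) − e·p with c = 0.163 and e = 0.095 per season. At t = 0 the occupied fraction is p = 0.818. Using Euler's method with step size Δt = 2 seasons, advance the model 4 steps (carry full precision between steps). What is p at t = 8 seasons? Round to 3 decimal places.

Update rule: p ← p + [c·p·(1−p) − e·p]·Δt with Δt = 2.
t = 2: p = 0.81800 + (-0.10689) = 0.71111
t = 4: p = 0.71111 + (-0.06814) = 0.64297
t = 6: p = 0.64297 + (-0.04733) = 0.59564
t = 8: p = 0.59564 + (-0.03465) = 0.56099

0.561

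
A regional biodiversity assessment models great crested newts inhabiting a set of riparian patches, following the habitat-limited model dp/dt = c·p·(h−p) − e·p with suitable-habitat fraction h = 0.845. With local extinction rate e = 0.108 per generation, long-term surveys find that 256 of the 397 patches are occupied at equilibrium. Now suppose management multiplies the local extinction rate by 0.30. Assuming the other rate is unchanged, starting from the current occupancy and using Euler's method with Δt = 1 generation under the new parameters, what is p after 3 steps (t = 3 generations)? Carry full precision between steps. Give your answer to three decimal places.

0.750

Observed p* = 256/397 = 0.64484.
Balance c(h−p*) = e gives c = e/(0.845 − 0.64484) = 0.108/0.20016 = 0.53956.
Starting from p₀ = 0.64484; update p ← p + (dp/dt)·Δt with the new parameters.
t = 1: p = 0.64484 + (+0.04875) = 0.69359
t = 2: p = 0.69359 + (+0.03419) = 0.72778
t = 3: p = 0.72778 + (+0.02245) = 0.75023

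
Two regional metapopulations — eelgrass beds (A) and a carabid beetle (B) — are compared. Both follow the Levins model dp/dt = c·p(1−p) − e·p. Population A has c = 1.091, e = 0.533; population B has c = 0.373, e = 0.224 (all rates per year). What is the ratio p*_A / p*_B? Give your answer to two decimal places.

A: p*_A = 1 − 0.533/1.091 = 0.5115.
B: p*_B = 1 − 0.224/0.373 = 0.3995.
p*_A / p*_B = 0.5115/0.3995 = 1.2804.

1.28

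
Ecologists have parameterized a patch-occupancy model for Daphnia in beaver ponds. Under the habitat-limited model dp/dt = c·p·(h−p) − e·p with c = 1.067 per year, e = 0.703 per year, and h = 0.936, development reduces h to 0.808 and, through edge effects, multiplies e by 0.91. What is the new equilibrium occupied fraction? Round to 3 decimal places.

Before: p* = h − e/c = 0.936 − 0.703/1.067 = 0.936 − 0.6589 = 0.2771.
After: c = 1.067, e = 0.63973, h = 0.808; p* = 0.808 − 0.63973/1.067 = 0.2084.

0.208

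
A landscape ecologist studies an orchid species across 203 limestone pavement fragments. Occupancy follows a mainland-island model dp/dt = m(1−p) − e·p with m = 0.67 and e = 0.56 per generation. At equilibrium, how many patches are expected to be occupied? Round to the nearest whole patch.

111

p* = m/(m+e) = 0.67/1.2300 = 0.5447.
Expected occupied patches = N × p* = 203 × 0.5447 = 110.58 ≈ 111.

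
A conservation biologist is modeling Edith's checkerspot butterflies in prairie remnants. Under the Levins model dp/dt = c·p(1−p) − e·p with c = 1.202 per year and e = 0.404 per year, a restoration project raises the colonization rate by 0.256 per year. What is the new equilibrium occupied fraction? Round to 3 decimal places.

Before: p* = 1 − 0.404/1.202 = 0.6639.
After the change, c = 1.458, e = 0.404, so p* = 1 − 0.404/1.458 = 0.7229.

0.723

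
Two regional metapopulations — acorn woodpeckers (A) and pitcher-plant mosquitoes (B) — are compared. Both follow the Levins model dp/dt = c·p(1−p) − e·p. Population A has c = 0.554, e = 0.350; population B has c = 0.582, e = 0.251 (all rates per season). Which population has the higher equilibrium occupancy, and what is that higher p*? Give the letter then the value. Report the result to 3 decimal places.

B, 0.569

A: p*_A = 1 − 0.350/0.554 = 0.3682.
B: p*_B = 1 − 0.251/0.582 = 0.5687.
B is higher at 0.5687.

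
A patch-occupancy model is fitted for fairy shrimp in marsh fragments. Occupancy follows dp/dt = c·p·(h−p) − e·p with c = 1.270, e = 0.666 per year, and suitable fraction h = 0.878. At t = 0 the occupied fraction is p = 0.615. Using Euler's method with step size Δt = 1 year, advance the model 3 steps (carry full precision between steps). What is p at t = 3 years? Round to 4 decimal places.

0.3677

Update rule: p ← p + [c·p·(h−p) − e·p]·Δt with Δt = 1.
step 1: Δp = -0.20417, p = 0.41083
step 2: Δp = -0.02986, p = 0.38096
step 3: Δp = -0.01324, p = 0.36772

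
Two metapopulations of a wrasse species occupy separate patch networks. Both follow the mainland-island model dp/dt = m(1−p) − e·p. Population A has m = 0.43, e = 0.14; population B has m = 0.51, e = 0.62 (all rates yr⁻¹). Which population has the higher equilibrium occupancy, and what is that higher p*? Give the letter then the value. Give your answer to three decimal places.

A: p*_A = m/(m+e) = 0.43/0.5700 = 0.7544.
B: p*_B = 0.51/1.1300 = 0.4513.
A is higher at 0.7544.

A, 0.754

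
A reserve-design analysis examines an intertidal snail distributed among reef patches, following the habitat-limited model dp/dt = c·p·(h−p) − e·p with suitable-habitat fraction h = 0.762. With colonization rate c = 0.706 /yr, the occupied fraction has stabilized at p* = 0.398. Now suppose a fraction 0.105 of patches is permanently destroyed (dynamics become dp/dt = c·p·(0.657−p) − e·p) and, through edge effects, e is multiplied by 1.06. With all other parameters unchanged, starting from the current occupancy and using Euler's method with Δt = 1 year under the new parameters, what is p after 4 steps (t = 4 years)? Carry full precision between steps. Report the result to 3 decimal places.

Balance c(h−p*) = e gives e = 0.706×(0.762 − 0.39800) = 0.25698.
Starting from p₀ = 0.39800; update p ← p + (dp/dt)·Δt with the new parameters.
t = 1: p = 0.39800 + (-0.03564) = 0.36236
t = 2: p = 0.36236 + (-0.02333) = 0.33903
t = 3: p = 0.33903 + (-0.01624) = 0.32278
t = 4: p = 0.32278 + (-0.01176) = 0.31102

0.311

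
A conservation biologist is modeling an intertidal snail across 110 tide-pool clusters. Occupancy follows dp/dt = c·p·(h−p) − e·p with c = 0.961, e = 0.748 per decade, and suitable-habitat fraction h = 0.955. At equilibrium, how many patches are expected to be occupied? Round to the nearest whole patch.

p* = h − e/c = 0.955 − 0.7784 = 0.1766.
Expected occupied patches = N × p* = 110 × 0.1766 = 19.43 ≈ 19.

19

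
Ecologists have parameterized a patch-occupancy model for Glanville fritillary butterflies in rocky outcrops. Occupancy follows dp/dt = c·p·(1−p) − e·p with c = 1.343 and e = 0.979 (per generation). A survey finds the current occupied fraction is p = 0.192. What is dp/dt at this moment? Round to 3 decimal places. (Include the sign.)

Colonization term: c·p·(1−p) = 1.343×0.192×0.8080 = 0.20835.
Extinction term: e·p = 0.18797.
dp/dt = 0.20835 − 0.18797 = 0.02038.

0.020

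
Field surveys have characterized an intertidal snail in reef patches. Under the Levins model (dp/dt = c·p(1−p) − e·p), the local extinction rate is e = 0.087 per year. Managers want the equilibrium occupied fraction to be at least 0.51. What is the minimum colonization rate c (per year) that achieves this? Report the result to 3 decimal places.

0.178

p* = 1 − e/c ≥ 0.51 requires e/c ≤ 0.4900, i.e. c ≥ e/0.4900.
c_min = 0.087/0.4900 = 0.1776.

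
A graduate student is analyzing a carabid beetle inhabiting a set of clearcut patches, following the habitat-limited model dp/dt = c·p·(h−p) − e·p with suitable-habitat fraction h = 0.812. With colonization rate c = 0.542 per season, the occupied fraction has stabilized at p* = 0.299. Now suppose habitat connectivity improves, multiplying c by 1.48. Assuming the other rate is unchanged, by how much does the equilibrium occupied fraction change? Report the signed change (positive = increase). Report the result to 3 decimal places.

Balance c(h−p*) = e gives e = 0.542×(0.812 − 0.29900) = 0.27805.
New p* = 0.812 − e/c = 0.812 − 0.27805/0.80216 = 0.46537.
Δp* = 0.46537 − 0.29900 = +0.16637.

0.166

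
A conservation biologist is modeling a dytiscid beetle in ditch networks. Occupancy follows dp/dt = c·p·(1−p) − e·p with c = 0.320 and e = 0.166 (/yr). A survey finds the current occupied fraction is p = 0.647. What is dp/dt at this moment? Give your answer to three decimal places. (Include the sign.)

Colonization term: c·p·(1−p) = 0.320×0.647×0.3530 = 0.07309.
Extinction term: e·p = 0.10740.
dp/dt = 0.07309 − 0.10740 = -0.03432.

-0.034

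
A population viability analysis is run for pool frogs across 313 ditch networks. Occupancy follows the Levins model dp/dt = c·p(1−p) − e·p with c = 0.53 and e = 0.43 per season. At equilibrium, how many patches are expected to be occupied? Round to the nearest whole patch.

p* = 1 − e/c = 1 − 0.43/0.53 = 0.1887.
Expected occupied patches = N × p* = 313 × 0.1887 = 59.06 ≈ 59.

59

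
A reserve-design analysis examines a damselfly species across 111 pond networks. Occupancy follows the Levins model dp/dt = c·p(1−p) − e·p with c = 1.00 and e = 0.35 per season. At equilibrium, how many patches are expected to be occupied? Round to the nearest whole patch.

72

p* = 1 − e/c = 1 − 0.35/1.00 = 0.6500.
Expected occupied patches = N × p* = 111 × 0.6500 = 72.15 ≈ 72.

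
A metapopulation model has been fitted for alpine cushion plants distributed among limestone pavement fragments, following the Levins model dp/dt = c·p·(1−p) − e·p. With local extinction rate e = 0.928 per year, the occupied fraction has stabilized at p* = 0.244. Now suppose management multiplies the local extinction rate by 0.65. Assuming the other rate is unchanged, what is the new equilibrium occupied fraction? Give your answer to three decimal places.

Balance c(1−p*) = e gives c = e/(1 − 0.24400) = 0.928/0.75600 = 1.22751.
New p* = 1 − e/c = 1 − 0.60320/1.22751 = 0.50860.

0.509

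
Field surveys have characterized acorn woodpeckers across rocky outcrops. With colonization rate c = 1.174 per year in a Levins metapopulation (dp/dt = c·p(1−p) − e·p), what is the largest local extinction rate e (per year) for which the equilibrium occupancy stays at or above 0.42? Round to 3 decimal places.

0.681

1 − e/c ≥ 0.42 ⇒ e ≤ c(1 − 0.42) = 1.174 × 0.5800.
e_max = 0.6809.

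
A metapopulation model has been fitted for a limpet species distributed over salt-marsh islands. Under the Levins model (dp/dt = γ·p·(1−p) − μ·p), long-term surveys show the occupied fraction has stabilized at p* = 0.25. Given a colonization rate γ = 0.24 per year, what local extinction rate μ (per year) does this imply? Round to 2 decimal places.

At equilibrium γ(1−p*) = μ.
μ = 0.24 × (1 − 0.25) = 0.24 × 0.7500 = 0.1800.

0.18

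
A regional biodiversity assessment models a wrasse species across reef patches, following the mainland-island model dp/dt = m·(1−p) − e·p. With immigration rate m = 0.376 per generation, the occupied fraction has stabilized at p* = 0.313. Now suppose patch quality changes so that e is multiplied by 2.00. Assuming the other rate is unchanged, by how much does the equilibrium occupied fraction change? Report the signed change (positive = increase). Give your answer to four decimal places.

Balance m(1−p*) = e·p* gives e = m(1−p*)/p* = 0.376×0.68700/0.31300 = 0.82528.
New p* = m/(m+e) = 0.37600/(0.37600+1.65056) = 0.18554.
Δp* = 0.18554 − 0.31300 = -0.12746.

-0.1275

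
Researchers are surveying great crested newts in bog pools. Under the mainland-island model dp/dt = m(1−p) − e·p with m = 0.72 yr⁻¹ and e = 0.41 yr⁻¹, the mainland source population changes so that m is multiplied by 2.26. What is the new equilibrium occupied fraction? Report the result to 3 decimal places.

0.799

Before: p* = 0.72/(0.72+0.41) = 0.6372.
After: m = 1.6272, e = 0.41; p* = 1.6272/2.0372 = 0.7987.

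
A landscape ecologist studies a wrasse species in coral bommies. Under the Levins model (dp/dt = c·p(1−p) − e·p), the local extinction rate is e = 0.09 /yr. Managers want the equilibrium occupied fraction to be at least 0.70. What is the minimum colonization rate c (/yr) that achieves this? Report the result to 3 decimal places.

p* = 1 − e/c ≥ 0.70 requires e/c ≤ 0.3000, i.e. c ≥ e/0.3000.
c_min = 0.09/0.3000 = 0.3000.

0.300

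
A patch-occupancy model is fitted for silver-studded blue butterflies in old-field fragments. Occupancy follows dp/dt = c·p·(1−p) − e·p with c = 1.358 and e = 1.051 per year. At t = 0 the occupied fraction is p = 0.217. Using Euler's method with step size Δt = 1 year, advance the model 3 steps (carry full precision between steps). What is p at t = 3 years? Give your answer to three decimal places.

Update rule: p ← p + [c·p·(1−p) − e·p]·Δt with Δt = 1.
t = 1: p = 0.21700 + (+0.00267) = 0.21967
t = 2: p = 0.21967 + (+0.00191) = 0.22158
t = 3: p = 0.22158 + (+0.00135) = 0.22293

0.223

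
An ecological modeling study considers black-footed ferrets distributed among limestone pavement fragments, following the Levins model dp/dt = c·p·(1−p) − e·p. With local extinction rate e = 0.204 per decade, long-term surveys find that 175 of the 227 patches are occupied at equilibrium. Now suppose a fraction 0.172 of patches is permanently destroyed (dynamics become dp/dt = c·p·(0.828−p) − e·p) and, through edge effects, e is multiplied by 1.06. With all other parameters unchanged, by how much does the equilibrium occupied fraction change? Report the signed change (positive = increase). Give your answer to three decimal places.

-0.186

Observed p* = 175/227 = 0.77093.
Balance c(1−p*) = e gives c = e/(1 − 0.77093) = 0.204/0.22907 = 0.89056.
New p* = 0.828 − e/c = 0.828 − 0.21624/0.89056 = 0.58519.
Δp* = 0.58519 − 0.77093 = -0.18574.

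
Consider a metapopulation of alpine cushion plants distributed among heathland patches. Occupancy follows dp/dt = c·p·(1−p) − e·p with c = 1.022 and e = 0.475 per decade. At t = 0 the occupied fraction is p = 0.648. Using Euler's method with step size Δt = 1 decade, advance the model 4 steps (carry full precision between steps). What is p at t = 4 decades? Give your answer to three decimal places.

Update rule: p ← p + [c·p·(1−p) − e·p]·Δt with Δt = 1.
t = 1: p = 0.64800 + (-0.07469) = 0.57331
t = 2: p = 0.57331 + (-0.02232) = 0.55100
t = 3: p = 0.55100 + (-0.00888) = 0.54212
t = 4: p = 0.54212 + (-0.00382) = 0.53830

0.538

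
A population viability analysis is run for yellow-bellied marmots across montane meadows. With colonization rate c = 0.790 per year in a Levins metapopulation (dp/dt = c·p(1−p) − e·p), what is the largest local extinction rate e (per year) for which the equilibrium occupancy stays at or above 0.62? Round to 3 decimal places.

0.300

1 − e/c ≥ 0.62 ⇒ e ≤ c(1 − 0.62) = 0.790 × 0.3800.
e_max = 0.3002.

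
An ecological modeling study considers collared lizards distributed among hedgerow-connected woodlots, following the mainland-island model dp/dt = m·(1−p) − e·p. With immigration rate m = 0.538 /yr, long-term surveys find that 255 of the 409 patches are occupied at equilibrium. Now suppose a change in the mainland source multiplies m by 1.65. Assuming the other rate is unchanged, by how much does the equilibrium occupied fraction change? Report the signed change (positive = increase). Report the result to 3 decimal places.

Observed p* = 255/409 = 0.62347.
Balance m(1−p*) = e·p* gives e = m(1−p*)/p* = 0.538×0.37653/0.62347 = 0.32491.
New p* = m/(m+e) = 0.88770/(0.88770+0.32491) = 0.73206.
Δp* = 0.73206 − 0.62347 = +0.10859.

0.109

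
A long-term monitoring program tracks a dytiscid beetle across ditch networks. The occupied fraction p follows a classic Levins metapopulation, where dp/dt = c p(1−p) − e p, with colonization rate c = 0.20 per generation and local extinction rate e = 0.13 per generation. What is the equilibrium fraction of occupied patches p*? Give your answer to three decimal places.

0.350

At equilibrium, colonization balances extinction: c·p*·(1−p*) = e·p*.
So p* = 1 − e/c = 1 − 0.13/0.20 = 1 − 0.6500 = 0.3500.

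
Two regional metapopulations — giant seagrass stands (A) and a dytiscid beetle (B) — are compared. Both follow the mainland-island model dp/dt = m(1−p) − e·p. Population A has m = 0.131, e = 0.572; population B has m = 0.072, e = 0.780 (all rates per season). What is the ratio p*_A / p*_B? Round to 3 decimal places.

2.205

A: p*_A = m/(m+e) = 0.131/0.7030 = 0.1863.
B: p*_B = 0.072/0.8520 = 0.0845.
p*_A / p*_B = 0.1863/0.0845 = 2.2051.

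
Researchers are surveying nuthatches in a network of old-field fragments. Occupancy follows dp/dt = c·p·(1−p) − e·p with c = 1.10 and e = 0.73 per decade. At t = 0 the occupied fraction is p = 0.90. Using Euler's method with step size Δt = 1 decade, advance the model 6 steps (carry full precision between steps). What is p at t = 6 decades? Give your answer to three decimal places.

Update rule: p ← p + [c·p·(1−p) − e·p]·Δt with Δt = 1.
p: 0.90000 → 0.34200  (Δp = -0.55800)
p: 0.34200 → 0.33988  (Δp = -0.00212)
p: 0.33988 → 0.33857  (Δp = -0.00131)
p: 0.33857 → 0.33775  (Δp = -0.00082)
p: 0.33775 → 0.33723  (Δp = -0.00051)
p: 0.33723 → 0.33691  (Δp = -0.00032)

0.337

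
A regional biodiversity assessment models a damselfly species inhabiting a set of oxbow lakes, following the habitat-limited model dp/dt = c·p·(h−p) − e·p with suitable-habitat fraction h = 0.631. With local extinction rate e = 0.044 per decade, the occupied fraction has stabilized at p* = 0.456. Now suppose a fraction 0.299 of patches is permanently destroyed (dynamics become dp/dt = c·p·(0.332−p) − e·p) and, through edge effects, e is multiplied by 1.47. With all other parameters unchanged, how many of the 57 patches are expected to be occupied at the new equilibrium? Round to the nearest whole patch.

4

Balance c(h−p*) = e gives c = e/(0.631 − 0.45600) = 0.044/0.17500 = 0.25143.
New p* = 0.332 − e/c = 0.332 − 0.06468/0.25143 = 0.07475.
Expected occupied = 57 × 0.07475 = 4.26 ≈ 4.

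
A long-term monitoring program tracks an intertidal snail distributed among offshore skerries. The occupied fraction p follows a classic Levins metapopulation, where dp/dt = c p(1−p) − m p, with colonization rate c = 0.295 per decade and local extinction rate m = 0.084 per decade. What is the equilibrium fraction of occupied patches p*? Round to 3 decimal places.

Setting dp/dt = 0 and dividing through by p* gives c·(1−p*) = m.
So p* = 1 − m/c = 1 − 0.084/0.295 = 1 − 0.2847 = 0.7153.

0.715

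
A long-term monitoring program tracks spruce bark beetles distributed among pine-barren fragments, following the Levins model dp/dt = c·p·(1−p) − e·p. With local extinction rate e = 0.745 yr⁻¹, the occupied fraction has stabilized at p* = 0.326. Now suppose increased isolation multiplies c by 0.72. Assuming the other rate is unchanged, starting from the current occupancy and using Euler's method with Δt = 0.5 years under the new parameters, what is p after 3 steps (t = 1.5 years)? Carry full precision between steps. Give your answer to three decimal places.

0.244

Balance c(1−p*) = e gives c = e/(1 − 0.32600) = 0.745/0.67400 = 1.10534.
Starting from p₀ = 0.32600; update p ← p + (dp/dt)·Δt with the new parameters.
p: 0.32600 → 0.29200  (Δp = -0.03400)
p: 0.29200 → 0.26549  (Δp = -0.02650)
p: 0.26549 → 0.24419  (Δp = -0.02130)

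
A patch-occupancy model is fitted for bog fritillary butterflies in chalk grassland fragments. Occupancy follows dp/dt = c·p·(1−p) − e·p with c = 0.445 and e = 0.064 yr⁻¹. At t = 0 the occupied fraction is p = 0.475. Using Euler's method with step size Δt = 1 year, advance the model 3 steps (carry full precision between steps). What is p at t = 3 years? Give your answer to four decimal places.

Update rule: p ← p + [c·p·(1−p) − e·p]·Δt with Δt = 1.
t = 1: p = 0.47500 + (+0.08057) = 0.55557
t = 2: p = 0.55557 + (+0.07432) = 0.62989
t = 3: p = 0.62989 + (+0.06343) = 0.69332

0.6933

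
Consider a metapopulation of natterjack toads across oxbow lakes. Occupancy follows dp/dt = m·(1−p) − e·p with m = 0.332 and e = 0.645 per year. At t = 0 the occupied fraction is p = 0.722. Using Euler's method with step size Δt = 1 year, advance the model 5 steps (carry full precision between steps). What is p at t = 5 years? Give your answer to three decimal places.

0.340

Update rule: p ← p + [m·(1−p) − e·p]·Δt with Δt = 1.
t = 1: p = 0.72200 + (-0.37339) = 0.34861
t = 2: p = 0.34861 + (-0.00859) = 0.34002
t = 3: p = 0.34002 + (-0.00020) = 0.33982
t = 4: p = 0.33982 + (-0.00000) = 0.33982
t = 5: p = 0.33982 + (-0.00000) = 0.33982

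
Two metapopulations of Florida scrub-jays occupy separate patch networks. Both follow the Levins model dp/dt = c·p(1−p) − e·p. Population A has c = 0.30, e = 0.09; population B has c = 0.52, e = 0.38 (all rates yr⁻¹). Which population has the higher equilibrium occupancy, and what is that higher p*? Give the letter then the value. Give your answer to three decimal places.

A, 0.700

A: p*_A = 1 − 0.09/0.30 = 0.7000.
B: p*_B = 1 − 0.38/0.52 = 0.2692.
A is higher at 0.7000.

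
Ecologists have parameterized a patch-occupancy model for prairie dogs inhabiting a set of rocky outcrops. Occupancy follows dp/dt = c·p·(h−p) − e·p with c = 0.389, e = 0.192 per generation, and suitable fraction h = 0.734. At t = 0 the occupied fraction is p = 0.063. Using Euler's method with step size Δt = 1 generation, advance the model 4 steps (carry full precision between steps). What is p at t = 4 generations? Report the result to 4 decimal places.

Update rule: p ← p + [c·p·(h−p) − e·p]·Δt with Δt = 1.
t = 1: p = 0.06300 + (+0.00435) = 0.06735
t = 2: p = 0.06735 + (+0.00453) = 0.07188
t = 3: p = 0.07188 + (+0.00471) = 0.07660
t = 4: p = 0.07660 + (+0.00488) = 0.08148

0.0815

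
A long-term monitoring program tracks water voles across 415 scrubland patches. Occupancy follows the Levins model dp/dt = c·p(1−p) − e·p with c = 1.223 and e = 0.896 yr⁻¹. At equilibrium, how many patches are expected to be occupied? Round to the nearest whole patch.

p* = 1 − e/c = 1 − 0.896/1.223 = 0.2674.
Expected occupied patches = N × p* = 415 × 0.2674 = 110.96 ≈ 111.

111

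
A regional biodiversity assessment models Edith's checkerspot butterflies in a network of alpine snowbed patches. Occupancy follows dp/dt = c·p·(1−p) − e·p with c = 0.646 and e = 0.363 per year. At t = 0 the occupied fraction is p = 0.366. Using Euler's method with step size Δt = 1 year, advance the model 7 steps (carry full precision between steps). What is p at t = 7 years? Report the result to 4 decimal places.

Update rule: p ← p + [c·p·(1−p) − e·p]·Δt with Δt = 1.
step 1: Δp = +0.01704, p = 0.38304
step 2: Δp = +0.01362, p = 0.39666
step 3: Δp = +0.01061, p = 0.40727
step 4: Δp = +0.00810, p = 0.41538
step 5: Δp = +0.00609, p = 0.42147
step 6: Δp = +0.00452, p = 0.42599
step 7: Δp = +0.00333, p = 0.42932

0.4293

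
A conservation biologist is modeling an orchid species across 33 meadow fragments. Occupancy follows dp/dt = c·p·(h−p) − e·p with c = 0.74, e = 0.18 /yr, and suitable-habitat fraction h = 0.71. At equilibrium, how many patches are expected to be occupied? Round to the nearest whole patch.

p* = h − e/c = 0.71 − 0.2432 = 0.4668.
Expected occupied patches = N × p* = 33 × 0.4668 = 15.40 ≈ 15.

15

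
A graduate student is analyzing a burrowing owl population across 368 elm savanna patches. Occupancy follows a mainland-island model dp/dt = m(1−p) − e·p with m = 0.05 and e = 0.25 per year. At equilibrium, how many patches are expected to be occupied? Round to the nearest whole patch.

p* = m/(m+e) = 0.05/0.3000 = 0.1667.
Expected occupied patches = N × p* = 368 × 0.1667 = 61.33 ≈ 61.

61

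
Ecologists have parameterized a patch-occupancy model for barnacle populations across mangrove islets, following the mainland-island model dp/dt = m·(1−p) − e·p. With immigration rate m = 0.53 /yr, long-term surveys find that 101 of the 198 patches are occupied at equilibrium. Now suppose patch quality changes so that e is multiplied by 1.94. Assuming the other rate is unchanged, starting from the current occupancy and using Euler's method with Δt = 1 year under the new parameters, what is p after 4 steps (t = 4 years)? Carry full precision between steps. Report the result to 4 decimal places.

0.3608

Observed p* = 101/198 = 0.51010.
Balance m(1−p*) = e·p* gives e = m(1−p*)/p* = 0.53×0.48990/0.51010 = 0.50901.
Starting from p₀ = 0.51010; update p ← p + (dp/dt)·Δt with the new parameters.
  1  |  dp/dt·Δt = -0.244068  |  p_1 = 0.266033
  2  |  dp/dt·Δt = +0.126300  |  p_2 = 0.392333
  3  |  dp/dt·Δt = -0.065358  |  p_3 = 0.326976
  4  |  dp/dt·Δt = +0.033821  |  p_4 = 0.360797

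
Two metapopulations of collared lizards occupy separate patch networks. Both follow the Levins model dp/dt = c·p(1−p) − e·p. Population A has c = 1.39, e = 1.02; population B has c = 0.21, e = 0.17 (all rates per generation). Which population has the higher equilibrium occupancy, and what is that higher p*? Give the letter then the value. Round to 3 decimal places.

A: p*_A = 1 − 1.02/1.39 = 0.2662.
B: p*_B = 1 − 0.17/0.21 = 0.1905.
A is higher at 0.2662.

A, 0.266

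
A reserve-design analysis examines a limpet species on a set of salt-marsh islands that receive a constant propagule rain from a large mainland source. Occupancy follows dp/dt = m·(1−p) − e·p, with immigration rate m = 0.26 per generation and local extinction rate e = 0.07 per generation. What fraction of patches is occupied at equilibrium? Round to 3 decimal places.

Setting dp/dt = 0: m − m·p* = e·p*, so m = (m+e)·p*.
p* = m/(m+e) = 0.26/(0.26+0.07) = 0.26/0.3300 = 0.7879.

0.788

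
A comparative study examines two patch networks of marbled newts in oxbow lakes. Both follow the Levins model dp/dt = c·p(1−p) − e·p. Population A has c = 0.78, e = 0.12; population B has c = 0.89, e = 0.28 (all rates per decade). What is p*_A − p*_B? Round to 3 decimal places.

A: p*_A = 1 − 0.12/0.78 = 0.8462.
B: p*_B = 1 − 0.28/0.89 = 0.6854.
p*_A − p*_B = 0.8462 − 0.6854 = 0.1608.

0.161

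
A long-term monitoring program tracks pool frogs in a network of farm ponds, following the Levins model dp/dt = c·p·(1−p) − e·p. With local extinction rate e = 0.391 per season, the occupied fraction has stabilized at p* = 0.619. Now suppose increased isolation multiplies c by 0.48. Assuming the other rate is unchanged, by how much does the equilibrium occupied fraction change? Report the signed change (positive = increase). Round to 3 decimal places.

Balance c(1−p*) = e gives c = e/(1 − 0.61900) = 0.391/0.38100 = 1.02625.
New p* = 1 − e/c = 1 − 0.39100/0.49260 = 0.20625.
Δp* = 0.20625 − 0.61900 = -0.41275.

-0.413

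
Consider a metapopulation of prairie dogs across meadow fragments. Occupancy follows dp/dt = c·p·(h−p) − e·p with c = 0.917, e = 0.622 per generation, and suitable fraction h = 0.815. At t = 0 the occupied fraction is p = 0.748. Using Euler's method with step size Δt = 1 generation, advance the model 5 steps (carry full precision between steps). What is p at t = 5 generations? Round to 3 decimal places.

0.200

Update rule: p ← p + [c·p·(h−p) − e·p]·Δt with Δt = 1.
  1  |  dp/dt·Δt = -0.419300  |  p_1 = 0.328700
  2  |  dp/dt·Δt = -0.057872  |  p_2 = 0.270828
  3  |  dp/dt·Δt = -0.033310  |  p_3 = 0.237518
  4  |  dp/dt·Δt = -0.021958  |  p_4 = 0.215560
  5  |  dp/dt·Δt = -0.015588  |  p_5 = 0.199972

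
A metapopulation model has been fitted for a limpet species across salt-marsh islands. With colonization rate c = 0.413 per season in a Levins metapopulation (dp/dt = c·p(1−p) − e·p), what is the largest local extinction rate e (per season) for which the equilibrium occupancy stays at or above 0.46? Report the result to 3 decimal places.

0.223

1 − e/c ≥ 0.46 ⇒ e ≤ c(1 − 0.46) = 0.413 × 0.5400.
e_max = 0.2230.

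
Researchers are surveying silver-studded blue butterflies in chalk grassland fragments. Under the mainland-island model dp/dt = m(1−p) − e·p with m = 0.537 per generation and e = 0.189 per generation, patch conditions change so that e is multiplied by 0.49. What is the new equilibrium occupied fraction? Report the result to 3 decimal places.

0.853

Before: p* = 0.537/(0.537+0.189) = 0.7397.
After: m = 0.537, e = 0.09261; p* = 0.537/0.6296 = 0.8529.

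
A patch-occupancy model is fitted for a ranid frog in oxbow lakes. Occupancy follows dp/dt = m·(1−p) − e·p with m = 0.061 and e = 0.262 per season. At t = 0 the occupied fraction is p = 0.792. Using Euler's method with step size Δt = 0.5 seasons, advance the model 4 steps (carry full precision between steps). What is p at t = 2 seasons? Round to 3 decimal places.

Update rule: p ← p + [m·(1−p) − e·p]·Δt with Δt = 0.5.
step 1: Δp = -0.09741, p = 0.69459
step 2: Δp = -0.08168, p = 0.61292
step 3: Δp = -0.06849, p = 0.54443
step 4: Δp = -0.05743, p = 0.48700

0.487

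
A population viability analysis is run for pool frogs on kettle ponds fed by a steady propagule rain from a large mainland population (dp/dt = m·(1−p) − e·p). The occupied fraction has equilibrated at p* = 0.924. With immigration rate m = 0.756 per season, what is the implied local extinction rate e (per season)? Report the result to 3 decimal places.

0.062

At equilibrium m(1−p*) = e·p*, so e = m(1−p*)/p*.
e = 0.756 × 0.0760 / 0.924 = 0.0622.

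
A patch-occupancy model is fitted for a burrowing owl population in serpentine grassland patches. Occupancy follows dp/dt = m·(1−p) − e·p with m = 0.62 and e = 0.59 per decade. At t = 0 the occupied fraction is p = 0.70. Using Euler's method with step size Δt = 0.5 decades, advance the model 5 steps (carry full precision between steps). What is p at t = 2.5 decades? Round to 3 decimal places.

0.514

Update rule: p ← p + [m·(1−p) − e·p]·Δt with Δt = 0.5.
t = 0.5: p = 0.70000 + (-0.11350) = 0.58650
t = 1: p = 0.58650 + (-0.04483) = 0.54167
t = 1.5: p = 0.54167 + (-0.01771) = 0.52396
t = 2: p = 0.52396 + (-0.00699) = 0.51696
t = 2.5: p = 0.51696 + (-0.00276) = 0.51420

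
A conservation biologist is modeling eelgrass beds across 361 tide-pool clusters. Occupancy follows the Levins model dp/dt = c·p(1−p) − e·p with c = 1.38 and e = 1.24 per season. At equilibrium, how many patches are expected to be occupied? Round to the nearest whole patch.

37

p* = 1 − e/c = 1 − 1.24/1.38 = 0.1014.
Expected occupied patches = N × p* = 361 × 0.1014 = 36.62 ≈ 37.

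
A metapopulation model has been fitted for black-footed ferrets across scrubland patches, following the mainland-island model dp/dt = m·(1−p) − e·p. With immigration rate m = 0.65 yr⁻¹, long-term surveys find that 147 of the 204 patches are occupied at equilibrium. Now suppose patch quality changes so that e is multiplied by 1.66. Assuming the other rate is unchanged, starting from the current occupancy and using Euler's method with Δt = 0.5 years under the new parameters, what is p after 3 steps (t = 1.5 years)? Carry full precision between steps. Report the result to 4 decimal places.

0.6197

Observed p* = 147/204 = 0.72059.
Balance m(1−p*) = e·p* gives e = m(1−p*)/p* = 0.65×0.27941/0.72059 = 0.25204.
Starting from p₀ = 0.72059; update p ← p + (dp/dt)·Δt with the new parameters.
p: 0.72059 → 0.66065  (Δp = -0.05993)
p: 0.66065 → 0.63274  (Δp = -0.02792)
p: 0.63274 → 0.61973  (Δp = -0.01300)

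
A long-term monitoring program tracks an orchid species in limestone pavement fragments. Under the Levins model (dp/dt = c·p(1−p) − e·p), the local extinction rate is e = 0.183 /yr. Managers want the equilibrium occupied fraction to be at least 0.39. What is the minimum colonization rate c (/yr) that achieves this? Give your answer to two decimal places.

p* = 1 − e/c ≥ 0.39 requires e/c ≤ 0.6100, i.e. c ≥ e/0.6100.
c_min = 0.183/0.6100 = 0.3000.

0.30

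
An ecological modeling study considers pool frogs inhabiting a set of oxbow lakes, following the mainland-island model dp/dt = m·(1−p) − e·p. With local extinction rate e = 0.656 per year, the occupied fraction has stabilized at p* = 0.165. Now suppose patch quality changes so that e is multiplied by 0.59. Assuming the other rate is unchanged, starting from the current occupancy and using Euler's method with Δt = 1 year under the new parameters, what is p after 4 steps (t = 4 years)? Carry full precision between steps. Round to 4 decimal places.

Balance m(1−p*) = e·p* gives m = e·p*/(1−p*) = 0.656×0.16500/0.83500 = 0.12963.
Starting from p₀ = 0.16500; update p ← p + (dp/dt)·Δt with the new parameters.
t = 1: p = 0.16500 + (+0.04438) = 0.20938
t = 2: p = 0.20938 + (+0.02145) = 0.23083
t = 3: p = 0.23083 + (+0.01037) = 0.24120
t = 4: p = 0.24120 + (+0.00501) = 0.24621

0.2462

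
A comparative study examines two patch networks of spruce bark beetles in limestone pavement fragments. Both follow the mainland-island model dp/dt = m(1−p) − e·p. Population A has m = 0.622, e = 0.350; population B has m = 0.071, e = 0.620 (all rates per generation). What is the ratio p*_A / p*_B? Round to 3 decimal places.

A: p*_A = m/(m+e) = 0.622/0.9720 = 0.6399.
B: p*_B = 0.071/0.6910 = 0.1027.
p*_A / p*_B = 0.6399/0.1027 = 6.2279.

6.228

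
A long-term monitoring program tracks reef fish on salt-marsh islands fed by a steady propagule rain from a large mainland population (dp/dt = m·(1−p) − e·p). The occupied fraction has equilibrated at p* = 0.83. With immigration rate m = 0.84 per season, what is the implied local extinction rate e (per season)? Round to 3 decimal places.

At equilibrium m(1−p*) = e·p*, so e = m(1−p*)/p*.
e = 0.84 × 0.1700 / 0.83 = 0.1720.

0.172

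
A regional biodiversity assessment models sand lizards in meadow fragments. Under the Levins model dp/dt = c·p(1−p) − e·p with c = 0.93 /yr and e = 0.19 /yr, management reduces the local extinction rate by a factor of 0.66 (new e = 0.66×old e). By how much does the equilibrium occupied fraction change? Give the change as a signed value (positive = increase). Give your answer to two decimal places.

Before: p* = 1 − 0.19/0.93 = 0.7957.
After the change, c = 0.93, e = 0.1254, so p* = 1 − 0.1254/0.93 = 0.8652.
Δp* = 0.8652 − 0.7957 = +0.0695.

0.07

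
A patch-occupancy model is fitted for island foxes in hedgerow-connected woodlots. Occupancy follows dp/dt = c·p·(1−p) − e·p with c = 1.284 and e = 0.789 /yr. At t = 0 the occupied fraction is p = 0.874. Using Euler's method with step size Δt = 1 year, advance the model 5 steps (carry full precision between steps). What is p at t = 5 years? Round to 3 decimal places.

Update rule: p ← p + [c·p·(1−p) − e·p]·Δt with Δt = 1.
  1  |  dp/dt·Δt = -0.548187  |  p_1 = 0.325813
  2  |  dp/dt·Δt = +0.024975  |  p_2 = 0.350789
  3  |  dp/dt·Δt = +0.015641  |  p_3 = 0.366429
  4  |  dp/dt·Δt = +0.008979  |  p_4 = 0.375409
  5  |  dp/dt·Δt = +0.004871  |  p_5 = 0.380280

0.380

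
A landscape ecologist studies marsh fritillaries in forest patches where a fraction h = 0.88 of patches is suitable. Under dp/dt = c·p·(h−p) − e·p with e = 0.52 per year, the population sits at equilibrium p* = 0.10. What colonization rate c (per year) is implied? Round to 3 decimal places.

At equilibrium c(h−p*) = e, so c = e/(h−p*).
c = 0.52/(0.88 − 0.10) = 0.52/0.7800 = 0.6667.

0.667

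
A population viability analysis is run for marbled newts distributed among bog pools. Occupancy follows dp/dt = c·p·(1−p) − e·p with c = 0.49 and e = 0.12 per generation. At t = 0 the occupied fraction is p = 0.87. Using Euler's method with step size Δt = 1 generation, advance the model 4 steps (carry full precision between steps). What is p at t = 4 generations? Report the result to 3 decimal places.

0.770

Update rule: p ← p + [c·p·(1−p) − e·p]·Δt with Δt = 1.
t = 1: p = 0.87000 + (-0.04898) = 0.82102
t = 2: p = 0.82102 + (-0.02652) = 0.79450
t = 3: p = 0.79450 + (-0.01534) = 0.77916
t = 4: p = 0.77916 + (-0.00919) = 0.76998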